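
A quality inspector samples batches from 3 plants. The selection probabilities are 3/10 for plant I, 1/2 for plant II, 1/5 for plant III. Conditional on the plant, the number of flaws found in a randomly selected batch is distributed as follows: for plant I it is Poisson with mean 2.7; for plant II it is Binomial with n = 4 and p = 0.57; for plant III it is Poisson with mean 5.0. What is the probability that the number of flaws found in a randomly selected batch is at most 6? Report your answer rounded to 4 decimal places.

Conditional on each plant, P(X ≤ 6): I: 0.979431; II: 1; III: 0.762183.
By total probability, P(X ≤ 6) = 0.3·0.979431 + 0.5·1 + 0.2·0.762183 = 0.946266.

0.9463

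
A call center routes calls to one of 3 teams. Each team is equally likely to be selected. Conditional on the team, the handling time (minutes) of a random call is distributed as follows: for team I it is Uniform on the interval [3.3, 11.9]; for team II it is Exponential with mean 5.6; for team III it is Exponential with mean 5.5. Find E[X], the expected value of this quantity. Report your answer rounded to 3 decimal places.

Component means — I: 7.6; II: 5.6; III: 5.5.
E[X] = 0.333333·7.6 + 0.333333·5.6 + 0.333333·5.5 = 6.23333.

6.233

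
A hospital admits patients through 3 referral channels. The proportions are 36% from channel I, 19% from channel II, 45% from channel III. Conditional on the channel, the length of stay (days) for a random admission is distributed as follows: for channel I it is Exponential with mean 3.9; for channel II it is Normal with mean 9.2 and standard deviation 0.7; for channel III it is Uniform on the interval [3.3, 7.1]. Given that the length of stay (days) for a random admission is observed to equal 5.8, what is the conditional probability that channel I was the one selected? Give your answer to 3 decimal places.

Likelihoods f(5.8 | ·): I: 0.0579511; II: 4.29447e-06; III: 0.263158.
Posterior ∝ prior × likelihood. Numerator for I: 0.36·0.0579511 = 0.0208624.
Normalizing constant: 0.36·0.0579511 + 0.19·4.29447e-06 + 0.45·0.263158 = 0.139284.
P(I | observation) = 0.0208624 / 0.139284 = 0.149783.

0.150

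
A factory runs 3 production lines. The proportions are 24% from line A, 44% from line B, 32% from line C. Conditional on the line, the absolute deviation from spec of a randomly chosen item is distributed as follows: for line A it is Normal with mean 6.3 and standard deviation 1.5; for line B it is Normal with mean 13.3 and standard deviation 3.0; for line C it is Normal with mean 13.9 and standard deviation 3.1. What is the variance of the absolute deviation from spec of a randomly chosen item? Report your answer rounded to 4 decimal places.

17.2363

Per component, A: μ=6.3, E[X²]=41.94; B: μ=13.3, E[X²]=185.89; C: μ=13.9, E[X²]=202.82.
E[X] = 0.24·6.3 + 0.44·13.3 + 0.32·13.9 = 11.812.
E[X²] = 0.24·41.94 + 0.44·185.89 + 0.32·202.82 = 156.76.
Var(X) = E[X²] − (E[X])² = 156.76 − 139.523 = 17.2363.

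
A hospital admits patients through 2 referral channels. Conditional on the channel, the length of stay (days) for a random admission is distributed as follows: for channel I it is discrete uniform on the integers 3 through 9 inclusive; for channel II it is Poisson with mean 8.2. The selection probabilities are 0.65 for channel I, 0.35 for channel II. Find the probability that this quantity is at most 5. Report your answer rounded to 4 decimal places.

0.3393

Conditional on each channel, P(X ≤ 5): I: 0.428571; II: 0.173594.
By total probability, P(X ≤ 5) = 0.65·0.428571 + 0.35·0.173594 = 0.339329.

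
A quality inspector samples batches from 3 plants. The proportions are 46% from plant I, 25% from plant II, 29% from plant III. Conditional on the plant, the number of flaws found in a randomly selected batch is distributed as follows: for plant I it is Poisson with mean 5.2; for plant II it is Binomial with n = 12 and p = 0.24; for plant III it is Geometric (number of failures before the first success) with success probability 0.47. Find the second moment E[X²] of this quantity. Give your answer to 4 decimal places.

For each component E[X²] = Var + (mean)², giving I: 32.24; II: 10.4832; III: 3.67089.
Overall E[X²] = 0.46·32.24 + 0.25·10.4832 + 0.29·3.67089 = 18.5158.

18.5158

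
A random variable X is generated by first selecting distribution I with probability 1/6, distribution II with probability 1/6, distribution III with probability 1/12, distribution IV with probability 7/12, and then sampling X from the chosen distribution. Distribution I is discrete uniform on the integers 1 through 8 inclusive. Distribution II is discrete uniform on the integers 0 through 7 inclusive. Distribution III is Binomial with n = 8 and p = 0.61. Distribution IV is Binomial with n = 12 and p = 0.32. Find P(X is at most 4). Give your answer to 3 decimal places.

0.610

Conditional on each component, P(X ≤ 4): I: 0.5; II: 0.625; III: 0.382797; IV: 0.669235.
By total probability, P(X ≤ 4) = 0.166667·0.5 + 0.166667·0.625 + 0.0833333·0.382797 + 0.583333·0.669235 = 0.609787.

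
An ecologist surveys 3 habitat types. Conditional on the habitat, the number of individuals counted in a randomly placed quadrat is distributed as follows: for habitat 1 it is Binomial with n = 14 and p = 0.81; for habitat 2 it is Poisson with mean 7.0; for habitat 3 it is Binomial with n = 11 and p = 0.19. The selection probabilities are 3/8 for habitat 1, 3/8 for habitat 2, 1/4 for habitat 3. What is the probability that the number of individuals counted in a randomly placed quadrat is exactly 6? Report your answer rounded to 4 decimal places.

0.0583

Conditional on each habitat, P(X = 6): 1: 0.00144044; 2: 0.149003; 3: 0.00757859.
By total probability, P(X = 6) = 0.375·0.00144044 + 0.375·0.149003 + 0.25·0.00757859 = 0.0583109.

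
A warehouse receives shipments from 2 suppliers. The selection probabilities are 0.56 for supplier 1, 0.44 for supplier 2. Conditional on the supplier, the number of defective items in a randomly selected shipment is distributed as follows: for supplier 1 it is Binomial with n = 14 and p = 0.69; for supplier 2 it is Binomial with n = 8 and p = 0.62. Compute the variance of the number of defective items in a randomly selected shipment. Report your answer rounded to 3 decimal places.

7.949

Per component, 1: μ=9.66, E[X²]=96.3102; 2: μ=4.96, E[X²]=26.4864.
E[X] = 0.56·9.66 + 0.44·4.96 = 7.592.
E[X²] = 0.56·96.3102 + 0.44·26.4864 = 65.5877.
Var(X) = E[X²] − (E[X])² = 65.5877 − 57.6385 = 7.94926.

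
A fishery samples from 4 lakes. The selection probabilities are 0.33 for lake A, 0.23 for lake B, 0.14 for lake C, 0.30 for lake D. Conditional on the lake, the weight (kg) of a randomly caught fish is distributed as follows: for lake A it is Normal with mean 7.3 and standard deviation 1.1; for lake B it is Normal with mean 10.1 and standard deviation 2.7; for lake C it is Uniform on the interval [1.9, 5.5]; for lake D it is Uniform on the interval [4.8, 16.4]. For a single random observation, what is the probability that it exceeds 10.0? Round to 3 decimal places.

Conditional on each lake, P(X > 10.0): A: 0.00705314; B: 0.514772; C: 0; D: 0.551724.
By total probability, P(X > 10.0) = 0.33·0.00705314 + 0.23·0.514772 + 0.14·0 + 0.3·0.551724 = 0.286242.

0.286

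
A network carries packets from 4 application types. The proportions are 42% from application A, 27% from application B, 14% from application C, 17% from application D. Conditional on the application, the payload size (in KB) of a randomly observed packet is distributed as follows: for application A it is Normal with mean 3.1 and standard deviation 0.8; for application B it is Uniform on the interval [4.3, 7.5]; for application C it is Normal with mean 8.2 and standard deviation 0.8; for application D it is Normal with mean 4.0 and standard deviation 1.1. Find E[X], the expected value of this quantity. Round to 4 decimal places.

4.7230

Component means — A: 3.1; B: 5.9; C: 8.2; D: 4.
E[X] = 0.42·3.1 + 0.27·5.9 + 0.14·8.2 + 0.17·4 = 4.723.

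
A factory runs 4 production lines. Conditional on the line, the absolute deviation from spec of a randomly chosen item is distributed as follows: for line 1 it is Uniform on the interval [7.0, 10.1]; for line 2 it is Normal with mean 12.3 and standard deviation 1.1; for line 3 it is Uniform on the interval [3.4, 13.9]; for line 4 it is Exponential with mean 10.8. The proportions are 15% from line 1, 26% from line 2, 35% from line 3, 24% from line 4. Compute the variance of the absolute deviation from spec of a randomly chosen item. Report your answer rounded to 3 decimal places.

Per component, 1: μ=8.55, E[X²]=73.9033; 2: μ=12.3, E[X²]=152.5; 3: μ=8.65, E[X²]=84.01; 4: μ=10.8, E[X²]=233.28.
E[X] = 0.15·8.55 + 0.26·12.3 + 0.35·8.65 + 0.24·10.8 = 10.1.
E[X²] = 0.15·73.9033 + 0.26·152.5 + 0.35·84.01 + 0.24·233.28 = 136.126.
Var(X) = E[X²] − (E[X])² = 136.126 − 102.01 = 34.1162.

34.116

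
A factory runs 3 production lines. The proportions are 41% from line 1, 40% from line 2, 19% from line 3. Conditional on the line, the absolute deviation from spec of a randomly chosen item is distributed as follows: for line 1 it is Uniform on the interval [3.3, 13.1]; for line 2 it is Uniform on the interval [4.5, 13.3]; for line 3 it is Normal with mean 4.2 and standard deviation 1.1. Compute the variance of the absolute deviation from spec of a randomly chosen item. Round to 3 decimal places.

Per component, 1: μ=8.2, E[X²]=75.2433; 2: μ=8.9, E[X²]=85.6633; 3: μ=4.2, E[X²]=18.85.
E[X] = 0.41·8.2 + 0.4·8.9 + 0.19·4.2 = 7.72.
E[X²] = 0.41·75.2433 + 0.4·85.6633 + 0.19·18.85 = 68.6966.
Var(X) = E[X²] − (E[X])² = 68.6966 − 59.5984 = 9.0982.

9.098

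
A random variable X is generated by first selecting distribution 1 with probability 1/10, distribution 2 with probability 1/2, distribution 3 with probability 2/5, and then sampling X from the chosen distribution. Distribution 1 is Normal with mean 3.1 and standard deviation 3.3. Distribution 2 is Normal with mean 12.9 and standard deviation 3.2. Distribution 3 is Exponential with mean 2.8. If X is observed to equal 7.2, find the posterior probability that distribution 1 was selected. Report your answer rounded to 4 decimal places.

0.1909

Likelihoods f(7.2 | ·): 1: 0.0558732; 2: 0.0255143; 3: 0.0272951.
Posterior ∝ prior × likelihood. Numerator for 1: 0.1·0.0558732 = 0.00558732.
Normalizing constant: 0.1·0.0558732 + 0.5·0.0255143 + 0.4·0.0272951 = 0.0292625.
P(1 | observation) = 0.00558732 / 0.0292625 = 0.190938.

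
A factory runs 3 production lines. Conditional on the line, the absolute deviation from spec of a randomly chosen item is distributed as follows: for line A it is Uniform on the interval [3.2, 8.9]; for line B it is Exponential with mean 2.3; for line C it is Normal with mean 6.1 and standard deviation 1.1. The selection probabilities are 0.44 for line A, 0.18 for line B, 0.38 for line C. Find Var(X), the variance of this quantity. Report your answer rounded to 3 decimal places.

Per component, A: μ=6.05, E[X²]=39.31; B: μ=2.3, E[X²]=10.58; C: μ=6.1, E[X²]=38.42.
E[X] = 0.44·6.05 + 0.18·2.3 + 0.38·6.1 = 5.394.
E[X²] = 0.44·39.31 + 0.18·10.58 + 0.38·38.42 = 33.8004.
Var(X) = E[X²] − (E[X])² = 33.8004 − 29.0952 = 4.70516.

4.705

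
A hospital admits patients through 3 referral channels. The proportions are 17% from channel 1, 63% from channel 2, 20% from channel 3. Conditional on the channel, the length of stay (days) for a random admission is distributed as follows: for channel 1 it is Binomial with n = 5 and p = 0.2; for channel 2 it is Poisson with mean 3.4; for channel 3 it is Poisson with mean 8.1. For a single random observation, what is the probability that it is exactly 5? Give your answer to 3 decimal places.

Conditional on each channel, P(X = 5): 1: 0.00032; 2: 0.126361; 3: 0.088198.
By total probability, P(X = 5) = 0.17·0.00032 + 0.63·0.126361 + 0.2·0.088198 = 0.0973012.

0.097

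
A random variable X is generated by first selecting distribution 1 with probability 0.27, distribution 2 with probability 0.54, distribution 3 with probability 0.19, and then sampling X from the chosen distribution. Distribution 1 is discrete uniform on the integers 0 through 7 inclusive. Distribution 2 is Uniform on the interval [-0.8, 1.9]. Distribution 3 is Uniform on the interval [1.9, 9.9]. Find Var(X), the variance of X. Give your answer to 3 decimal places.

7.260

Per component, 1: μ=3.5, E[X²]=17.5; 2: μ=0.55, E[X²]=0.91; 3: μ=5.9, E[X²]=40.1433.
E[X] = 0.27·3.5 + 0.54·0.55 + 0.19·5.9 = 2.363.
E[X²] = 0.27·17.5 + 0.54·0.91 + 0.19·40.1433 = 12.8436.
Var(X) = E[X²] − (E[X])² = 12.8436 − 5.58377 = 7.25986.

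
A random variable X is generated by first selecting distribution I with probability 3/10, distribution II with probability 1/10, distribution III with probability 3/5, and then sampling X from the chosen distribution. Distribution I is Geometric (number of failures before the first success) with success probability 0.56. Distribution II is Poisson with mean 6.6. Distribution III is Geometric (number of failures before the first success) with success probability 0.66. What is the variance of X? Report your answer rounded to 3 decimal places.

4.798

Per component, I: μ=0.785714, E[X²]=2.02041; II: μ=6.6, E[X²]=50.16; III: μ=0.515152, E[X²]=1.04591.
E[X] = 0.3·0.785714 + 0.1·6.6 + 0.6·0.515152 = 1.20481.
E[X²] = 0.3·2.02041 + 0.1·50.16 + 0.6·1.04591 = 6.24967.
Var(X) = E[X²] − (E[X])² = 6.24967 − 1.45156 = 4.79812.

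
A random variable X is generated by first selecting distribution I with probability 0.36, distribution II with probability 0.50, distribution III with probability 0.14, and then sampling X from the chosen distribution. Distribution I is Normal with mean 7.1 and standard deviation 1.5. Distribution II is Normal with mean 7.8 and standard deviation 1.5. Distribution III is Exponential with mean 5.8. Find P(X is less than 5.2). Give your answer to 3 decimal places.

Conditional on each component, P(X < 5.2): I: 0.102637; II: 0.0415182; III: 0.592026.
By total probability, P(X < 5.2) = 0.36·0.102637 + 0.5·0.0415182 + 0.14·0.592026 = 0.140592.

0.141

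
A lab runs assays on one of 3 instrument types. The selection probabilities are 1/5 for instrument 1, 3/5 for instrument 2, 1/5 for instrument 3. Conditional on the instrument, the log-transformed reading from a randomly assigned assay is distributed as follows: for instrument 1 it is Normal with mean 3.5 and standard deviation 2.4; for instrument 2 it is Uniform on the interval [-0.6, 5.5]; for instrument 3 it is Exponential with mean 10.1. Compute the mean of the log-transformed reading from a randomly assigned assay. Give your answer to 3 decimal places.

4.190

Component means — 1: 3.5; 2: 2.45; 3: 10.1.
E[X] = 0.2·3.5 + 0.6·2.45 + 0.2·10.1 = 4.19.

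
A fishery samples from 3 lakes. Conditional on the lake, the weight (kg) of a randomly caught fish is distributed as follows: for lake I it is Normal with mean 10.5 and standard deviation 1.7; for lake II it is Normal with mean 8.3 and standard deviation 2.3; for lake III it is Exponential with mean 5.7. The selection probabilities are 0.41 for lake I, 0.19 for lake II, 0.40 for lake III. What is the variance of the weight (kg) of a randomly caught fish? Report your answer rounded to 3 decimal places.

19.855

Per component, I: μ=10.5, E[X²]=113.14; II: μ=8.3, E[X²]=74.18; III: μ=5.7, E[X²]=64.98.
E[X] = 0.41·10.5 + 0.19·8.3 + 0.4·5.7 = 8.162.
E[X²] = 0.41·113.14 + 0.19·74.18 + 0.4·64.98 = 86.4736.
Var(X) = E[X²] − (E[X])² = 86.4736 − 66.6182 = 19.8554.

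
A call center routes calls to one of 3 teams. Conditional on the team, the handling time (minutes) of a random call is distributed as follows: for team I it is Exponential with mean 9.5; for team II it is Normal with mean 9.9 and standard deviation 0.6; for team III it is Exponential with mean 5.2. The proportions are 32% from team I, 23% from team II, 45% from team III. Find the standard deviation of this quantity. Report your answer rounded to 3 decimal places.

Per component, I: μ=9.5, E[X²]=180.5; II: μ=9.9, E[X²]=98.37; III: μ=5.2, E[X²]=54.08.
E[X] = 0.32·9.5 + 0.23·9.9 + 0.45·5.2 = 7.657.
E[X²] = 0.32·180.5 + 0.23·98.37 + 0.45·54.08 = 104.721.
Var(X) = E[X²] − (E[X])² = 104.721 − 58.6296 = 46.0915.
SD(X) = √46.0915 = 6.78907.

6.789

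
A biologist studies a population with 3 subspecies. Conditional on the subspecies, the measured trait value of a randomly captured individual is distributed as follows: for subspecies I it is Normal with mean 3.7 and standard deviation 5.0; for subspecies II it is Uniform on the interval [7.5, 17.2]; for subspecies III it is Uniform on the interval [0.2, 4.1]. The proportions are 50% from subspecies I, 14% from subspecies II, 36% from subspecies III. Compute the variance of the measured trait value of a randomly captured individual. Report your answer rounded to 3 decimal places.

24.968

Per component, I: μ=3.7, E[X²]=38.69; II: μ=12.35, E[X²]=160.363; III: μ=2.15, E[X²]=5.89.
E[X] = 0.5·3.7 + 0.14·12.35 + 0.36·2.15 = 4.353.
E[X²] = 0.5·38.69 + 0.14·160.363 + 0.36·5.89 = 43.9163.
Var(X) = E[X²] − (E[X])² = 43.9163 − 18.9486 = 24.9677.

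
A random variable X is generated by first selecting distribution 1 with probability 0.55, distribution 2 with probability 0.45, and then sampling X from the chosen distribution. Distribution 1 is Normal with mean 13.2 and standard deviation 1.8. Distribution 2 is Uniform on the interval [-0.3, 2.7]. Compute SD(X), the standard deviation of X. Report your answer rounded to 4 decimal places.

6.1449

Per component, 1: μ=13.2, E[X²]=177.48; 2: μ=1.2, E[X²]=2.19.
E[X] = 0.55·13.2 + 0.45·1.2 = 7.8.
E[X²] = 0.55·177.48 + 0.45·2.19 = 98.5995.
Var(X) = E[X²] − (E[X])² = 98.5995 − 60.84 = 37.7595.
SD(X) = √37.7595 = 6.14488.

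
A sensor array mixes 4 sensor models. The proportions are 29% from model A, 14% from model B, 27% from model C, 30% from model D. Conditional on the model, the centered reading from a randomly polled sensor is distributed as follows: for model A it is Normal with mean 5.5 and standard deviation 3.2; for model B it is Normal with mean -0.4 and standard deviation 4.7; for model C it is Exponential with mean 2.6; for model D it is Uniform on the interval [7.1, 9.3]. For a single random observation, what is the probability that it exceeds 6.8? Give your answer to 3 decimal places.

Conditional on each model, P(X > 6.8): A: 0.342279; B: 0.0627717; C: 0.0731397; D: 1.
By total probability, P(X > 6.8) = 0.29·0.342279 + 0.14·0.0627717 + 0.27·0.0731397 + 0.3·1 = 0.427797.

0.428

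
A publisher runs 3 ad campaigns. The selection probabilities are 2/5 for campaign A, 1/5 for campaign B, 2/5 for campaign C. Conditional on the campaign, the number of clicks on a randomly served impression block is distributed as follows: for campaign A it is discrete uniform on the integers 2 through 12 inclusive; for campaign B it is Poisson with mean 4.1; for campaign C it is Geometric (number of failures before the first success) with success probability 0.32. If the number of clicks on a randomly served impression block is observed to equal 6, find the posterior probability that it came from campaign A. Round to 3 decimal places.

Likelihoods P(X=6 | ·): A: 0.0909091; B: 0.109336; C: 0.0316376.
Posterior ∝ prior × likelihood. Numerator for A: 0.4·0.0909091 = 0.0363636.
Normalizing constant: 0.4·0.0909091 + 0.2·0.109336 + 0.4·0.0316376 = 0.0708859.
P(A | observation) = 0.0363636 / 0.0708859 = 0.512988.

0.513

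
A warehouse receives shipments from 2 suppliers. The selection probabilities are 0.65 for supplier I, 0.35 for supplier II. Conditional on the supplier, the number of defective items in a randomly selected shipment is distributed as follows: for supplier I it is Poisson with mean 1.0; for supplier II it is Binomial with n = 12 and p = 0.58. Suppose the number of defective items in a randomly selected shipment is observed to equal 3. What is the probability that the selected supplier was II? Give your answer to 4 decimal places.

0.1329

Likelihoods P(X=3 | ·): I: 0.0613132; II: 0.0174562.
Posterior ∝ prior × likelihood. Numerator for II: 0.35·0.0174562 = 0.00610968.
Normalizing constant: 0.65·0.0613132 + 0.35·0.0174562 = 0.0459633.
P(II | observation) = 0.00610968 / 0.0459633 = 0.132925.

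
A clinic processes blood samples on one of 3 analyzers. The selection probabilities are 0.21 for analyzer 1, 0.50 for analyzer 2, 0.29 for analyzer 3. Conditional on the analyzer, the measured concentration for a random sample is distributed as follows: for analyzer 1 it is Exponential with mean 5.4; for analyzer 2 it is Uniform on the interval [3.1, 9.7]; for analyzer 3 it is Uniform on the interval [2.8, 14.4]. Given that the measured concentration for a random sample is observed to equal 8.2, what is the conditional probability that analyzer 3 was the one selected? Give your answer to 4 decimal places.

0.2288

Likelihoods f(8.2 | ·): 1: 0.0405622; 2: 0.151515; 3: 0.0862069.
Posterior ∝ prior × likelihood. Numerator for 3: 0.29·0.0862069 = 0.025.
Normalizing constant: 0.21·0.0405622 + 0.5·0.151515 + 0.29·0.0862069 = 0.109276.
P(3 | observation) = 0.025 / 0.109276 = 0.228779.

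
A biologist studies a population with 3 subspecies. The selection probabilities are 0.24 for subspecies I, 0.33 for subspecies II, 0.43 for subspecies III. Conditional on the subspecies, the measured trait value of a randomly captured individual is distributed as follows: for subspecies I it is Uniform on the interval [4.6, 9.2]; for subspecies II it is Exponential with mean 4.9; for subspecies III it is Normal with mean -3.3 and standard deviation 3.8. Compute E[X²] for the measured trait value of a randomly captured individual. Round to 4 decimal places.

38.5881

For each component E[X²] = Var + (mean)², giving I: 49.3733; II: 48.02; III: 25.33.
Overall E[X²] = 0.24·49.3733 + 0.33·48.02 + 0.43·25.33 = 38.5881.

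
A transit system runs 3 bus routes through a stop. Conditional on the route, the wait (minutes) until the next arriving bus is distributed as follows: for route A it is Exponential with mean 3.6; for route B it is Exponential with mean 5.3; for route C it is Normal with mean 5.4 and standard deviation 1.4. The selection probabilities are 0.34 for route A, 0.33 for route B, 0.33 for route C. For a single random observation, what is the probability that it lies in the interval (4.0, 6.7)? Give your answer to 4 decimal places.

0.3404

Conditional on each route, P(4.0 < X < 6.7): A: 0.173693; B: 0.187665; C: 0.664789.
By total probability, P(4.0 < X < 6.7) = 0.34·0.173693 + 0.33·0.187665 + 0.33·0.664789 = 0.340365.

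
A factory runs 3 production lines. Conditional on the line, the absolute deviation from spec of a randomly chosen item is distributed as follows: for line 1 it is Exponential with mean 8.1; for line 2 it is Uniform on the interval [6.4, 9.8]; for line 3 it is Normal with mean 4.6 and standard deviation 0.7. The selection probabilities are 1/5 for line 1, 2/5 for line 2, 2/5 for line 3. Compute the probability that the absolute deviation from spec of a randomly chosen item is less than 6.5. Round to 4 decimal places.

Conditional on each line, P(X < 6.5): 1: 0.551779; 2: 0.0294118; 3: 0.996679.
By total probability, P(X < 6.5) = 0.2·0.551779 + 0.4·0.0294118 + 0.4·0.996679 = 0.520792.

0.5208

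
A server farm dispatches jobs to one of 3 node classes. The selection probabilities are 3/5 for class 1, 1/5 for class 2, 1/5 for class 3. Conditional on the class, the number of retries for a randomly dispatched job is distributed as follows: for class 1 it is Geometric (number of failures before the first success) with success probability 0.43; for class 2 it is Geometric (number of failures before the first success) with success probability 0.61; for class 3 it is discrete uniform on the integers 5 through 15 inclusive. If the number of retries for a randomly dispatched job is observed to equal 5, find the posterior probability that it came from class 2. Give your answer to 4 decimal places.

Likelihoods P(X=5 | ·): 1: 0.0258728; 2: 0.00550368; 3: 0.0909091.
Posterior ∝ prior × likelihood. Numerator for 2: 0.2·0.00550368 = 0.00110074.
Normalizing constant: 0.6·0.0258728 + 0.2·0.00550368 + 0.2·0.0909091 = 0.0348062.
P(2 | observation) = 0.00110074 / 0.0348062 = 0.0316247.

0.0316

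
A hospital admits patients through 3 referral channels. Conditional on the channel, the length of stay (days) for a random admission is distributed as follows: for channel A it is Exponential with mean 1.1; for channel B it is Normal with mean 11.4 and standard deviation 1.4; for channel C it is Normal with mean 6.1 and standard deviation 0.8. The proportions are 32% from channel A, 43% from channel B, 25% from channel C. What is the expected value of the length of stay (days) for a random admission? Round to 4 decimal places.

Component means — A: 1.1; B: 11.4; C: 6.1.
E[X] = 0.32·1.1 + 0.43·11.4 + 0.25·6.1 = 6.779.

6.7790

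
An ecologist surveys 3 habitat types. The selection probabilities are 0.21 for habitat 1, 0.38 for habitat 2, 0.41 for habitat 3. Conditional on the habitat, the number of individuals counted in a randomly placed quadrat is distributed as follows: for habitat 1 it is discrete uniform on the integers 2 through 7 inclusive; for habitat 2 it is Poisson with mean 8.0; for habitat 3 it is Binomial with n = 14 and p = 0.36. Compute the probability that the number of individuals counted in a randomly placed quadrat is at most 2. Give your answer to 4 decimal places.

Conditional on each habitat, P(X ≤ 2): 1: 0.166667; 2: 0.013754; 3: 0.0728604.
By total probability, P(X ≤ 2) = 0.21·0.166667 + 0.38·0.013754 + 0.41·0.0728604 = 0.0700993.

0.0701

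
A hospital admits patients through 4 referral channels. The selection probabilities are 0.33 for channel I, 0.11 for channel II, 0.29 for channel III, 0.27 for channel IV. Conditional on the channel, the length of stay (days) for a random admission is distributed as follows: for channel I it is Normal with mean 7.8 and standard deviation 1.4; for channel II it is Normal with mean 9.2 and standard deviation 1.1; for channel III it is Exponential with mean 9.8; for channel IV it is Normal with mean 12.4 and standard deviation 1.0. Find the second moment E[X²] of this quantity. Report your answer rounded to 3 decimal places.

127.656

For each component E[X²] = Var + (mean)², giving I: 62.8; II: 85.85; III: 192.08; IV: 154.76.
Overall E[X²] = 0.33·62.8 + 0.11·85.85 + 0.29·192.08 + 0.27·154.76 = 127.656.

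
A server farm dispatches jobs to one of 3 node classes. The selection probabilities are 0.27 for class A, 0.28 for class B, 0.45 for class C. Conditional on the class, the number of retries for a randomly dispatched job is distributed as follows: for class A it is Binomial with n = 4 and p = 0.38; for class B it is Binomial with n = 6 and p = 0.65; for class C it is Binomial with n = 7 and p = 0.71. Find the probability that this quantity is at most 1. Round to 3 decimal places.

Conditional on each class, P(X ≤ 1): A: 0.510022; B: 0.0223218; C: 0.00312877.
By total probability, P(X ≤ 1) = 0.27·0.510022 + 0.28·0.0223218 + 0.45·0.00312877 = 0.145364.

0.145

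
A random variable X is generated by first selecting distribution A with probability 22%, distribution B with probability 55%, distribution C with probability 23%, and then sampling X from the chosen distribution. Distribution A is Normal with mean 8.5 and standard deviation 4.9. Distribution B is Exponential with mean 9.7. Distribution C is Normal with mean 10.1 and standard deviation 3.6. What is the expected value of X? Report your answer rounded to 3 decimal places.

Component means — A: 8.5; B: 9.7; C: 10.1.
E[X] = 0.22·8.5 + 0.55·9.7 + 0.23·10.1 = 9.528.

9.528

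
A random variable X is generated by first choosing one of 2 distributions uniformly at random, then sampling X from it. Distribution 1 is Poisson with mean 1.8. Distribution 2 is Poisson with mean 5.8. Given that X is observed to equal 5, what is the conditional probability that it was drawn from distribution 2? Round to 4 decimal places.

0.8642

Likelihoods P(X=5 | ·): 1: 0.0260286; 2: 0.165596.
Posterior ∝ prior × likelihood. Numerator for 2: 0.5·0.165596 = 0.0827982.
Normalizing constant: 0.5·0.0260286 + 0.5·0.165596 = 0.0958125.
P(2 | observation) = 0.0827982 / 0.0958125 = 0.864169.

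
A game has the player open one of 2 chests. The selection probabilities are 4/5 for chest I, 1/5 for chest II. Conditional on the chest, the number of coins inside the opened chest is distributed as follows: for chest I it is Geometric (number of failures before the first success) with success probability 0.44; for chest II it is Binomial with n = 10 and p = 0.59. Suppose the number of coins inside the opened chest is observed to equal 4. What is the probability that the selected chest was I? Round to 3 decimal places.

Likelihoods P(X=4 | ·): I: 0.0432718; II: 0.120873.
Posterior ∝ prior × likelihood. Numerator for I: 0.8·0.0432718 = 0.0346174.
Normalizing constant: 0.8·0.0432718 + 0.2·0.120873 = 0.0587921.
P(I | observation) = 0.0346174 / 0.0587921 = 0.588811.

0.589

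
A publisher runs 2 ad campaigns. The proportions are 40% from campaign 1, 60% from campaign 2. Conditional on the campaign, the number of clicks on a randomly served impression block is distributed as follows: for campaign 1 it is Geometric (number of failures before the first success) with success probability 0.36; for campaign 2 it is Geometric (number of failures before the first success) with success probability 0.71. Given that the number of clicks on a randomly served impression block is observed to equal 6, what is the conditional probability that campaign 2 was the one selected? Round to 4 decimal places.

Likelihoods P(X=6 | ·): 1: 0.024739; 2: 0.000422325.
Posterior ∝ prior × likelihood. Numerator for 2: 0.6·0.000422325 = 0.000253395.
Normalizing constant: 0.4·0.024739 + 0.6·0.000422325 = 0.010149.
P(2 | observation) = 0.000253395 / 0.010149 = 0.0249675.

0.0250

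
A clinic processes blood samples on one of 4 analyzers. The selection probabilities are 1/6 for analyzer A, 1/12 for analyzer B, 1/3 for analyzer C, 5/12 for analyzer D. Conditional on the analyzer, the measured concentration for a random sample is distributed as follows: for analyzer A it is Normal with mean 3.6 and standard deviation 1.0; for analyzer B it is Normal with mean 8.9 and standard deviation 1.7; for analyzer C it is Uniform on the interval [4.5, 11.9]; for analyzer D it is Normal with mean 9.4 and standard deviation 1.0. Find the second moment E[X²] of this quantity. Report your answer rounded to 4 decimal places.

70.3361

For each component E[X²] = Var + (mean)², giving A: 13.96; B: 82.1; C: 71.8033; D: 89.36.
Overall E[X²] = 0.166667·13.96 + 0.0833333·82.1 + 0.333333·71.8033 + 0.416667·89.36 = 70.3361.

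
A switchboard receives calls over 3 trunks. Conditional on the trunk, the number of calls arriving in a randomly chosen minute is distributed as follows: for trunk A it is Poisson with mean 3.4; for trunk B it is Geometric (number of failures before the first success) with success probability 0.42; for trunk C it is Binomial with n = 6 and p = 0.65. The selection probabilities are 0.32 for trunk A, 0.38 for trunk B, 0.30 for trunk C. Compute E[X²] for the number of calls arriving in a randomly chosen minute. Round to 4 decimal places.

For each component E[X²] = Var + (mean)², giving A: 14.96; B: 5.19501; C: 16.575.
Overall E[X²] = 0.32·14.96 + 0.38·5.19501 + 0.3·16.575 = 11.7338.

11.7338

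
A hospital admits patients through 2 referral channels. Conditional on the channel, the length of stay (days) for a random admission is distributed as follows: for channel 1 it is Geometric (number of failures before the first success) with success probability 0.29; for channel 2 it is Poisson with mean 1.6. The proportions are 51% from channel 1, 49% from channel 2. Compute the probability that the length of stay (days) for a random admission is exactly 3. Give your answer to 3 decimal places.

Conditional on each channel, P(X = 3): 1: 0.103794; 2: 0.137828.
By total probability, P(X = 3) = 0.51·0.103794 + 0.49·0.137828 = 0.120471.

0.120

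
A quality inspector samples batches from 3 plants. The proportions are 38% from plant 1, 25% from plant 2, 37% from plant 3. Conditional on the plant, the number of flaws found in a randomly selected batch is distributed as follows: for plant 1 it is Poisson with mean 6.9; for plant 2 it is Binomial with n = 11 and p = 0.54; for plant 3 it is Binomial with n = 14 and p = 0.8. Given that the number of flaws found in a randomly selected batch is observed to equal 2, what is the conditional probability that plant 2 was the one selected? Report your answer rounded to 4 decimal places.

Likelihoods P(X=2 | ·): 1: 0.0239903; 2: 0.0147901; 3: 2.38551e-07.
Posterior ∝ prior × likelihood. Numerator for 2: 0.25·0.0147901 = 0.00369752.
Normalizing constant: 0.38·0.0239903 + 0.25·0.0147901 + 0.37·2.38551e-07 = 0.0128139.
P(2 | observation) = 0.00369752 / 0.0128139 = 0.288555.

0.2886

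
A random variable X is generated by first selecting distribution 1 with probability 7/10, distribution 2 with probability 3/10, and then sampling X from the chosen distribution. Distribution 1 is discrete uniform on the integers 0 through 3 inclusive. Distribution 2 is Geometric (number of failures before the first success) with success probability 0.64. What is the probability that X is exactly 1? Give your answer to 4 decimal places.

0.2441

Conditional on each component, P(X = 1): 1: 0.25; 2: 0.2304.
By total probability, P(X = 1) = 0.7·0.25 + 0.3·0.2304 = 0.24412.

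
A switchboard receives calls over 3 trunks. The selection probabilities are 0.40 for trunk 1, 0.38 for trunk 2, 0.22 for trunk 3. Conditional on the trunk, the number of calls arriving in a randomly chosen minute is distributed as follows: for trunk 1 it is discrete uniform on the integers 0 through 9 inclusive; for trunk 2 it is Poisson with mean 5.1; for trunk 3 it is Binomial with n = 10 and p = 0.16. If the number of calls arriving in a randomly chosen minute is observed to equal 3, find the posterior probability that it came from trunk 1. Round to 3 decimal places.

Likelihoods P(X=3 | ·): 1: 0.1; 2: 0.13479; 3: 0.145043.
Posterior ∝ prior × likelihood. Numerator for 1: 0.4·0.1 = 0.04.
Normalizing constant: 0.4·0.1 + 0.38·0.13479 + 0.22·0.145043 = 0.12313.
P(1 | observation) = 0.04 / 0.12313 = 0.324861.

0.325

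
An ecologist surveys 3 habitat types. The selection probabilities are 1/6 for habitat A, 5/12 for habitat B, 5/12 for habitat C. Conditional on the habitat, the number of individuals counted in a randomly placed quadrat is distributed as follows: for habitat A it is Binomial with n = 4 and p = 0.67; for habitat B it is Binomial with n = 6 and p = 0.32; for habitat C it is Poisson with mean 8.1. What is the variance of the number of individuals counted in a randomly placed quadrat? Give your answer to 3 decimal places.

12.777

Per component, A: μ=2.68, E[X²]=8.0668; B: μ=1.92, E[X²]=4.992; C: μ=8.1, E[X²]=73.71.
E[X] = 0.166667·2.68 + 0.416667·1.92 + 0.416667·8.1 = 4.62167.
E[X²] = 0.166667·8.0668 + 0.416667·4.992 + 0.416667·73.71 = 34.137.
Var(X) = E[X²] − (E[X])² = 34.137 − 21.3598 = 12.7772.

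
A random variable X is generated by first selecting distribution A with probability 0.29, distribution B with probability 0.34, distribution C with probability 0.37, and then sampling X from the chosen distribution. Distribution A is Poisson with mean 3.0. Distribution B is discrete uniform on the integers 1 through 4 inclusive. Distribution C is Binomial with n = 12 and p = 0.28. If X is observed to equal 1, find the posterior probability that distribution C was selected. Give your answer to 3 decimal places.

Likelihoods P(X=1 | ·): A: 0.149361; B: 0.25; C: 0.0905726.
Posterior ∝ prior × likelihood. Numerator for C: 0.37·0.0905726 = 0.0335119.
Normalizing constant: 0.29·0.149361 + 0.34·0.25 + 0.37·0.0905726 = 0.161827.
P(C | observation) = 0.0335119 / 0.161827 = 0.207085.

0.207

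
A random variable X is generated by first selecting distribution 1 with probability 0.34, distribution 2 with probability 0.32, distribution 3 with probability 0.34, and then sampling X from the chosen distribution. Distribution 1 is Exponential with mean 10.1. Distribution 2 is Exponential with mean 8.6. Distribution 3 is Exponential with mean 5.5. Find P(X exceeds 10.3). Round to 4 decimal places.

0.2715

Conditional on each component, P(X > 10.3): 1: 0.360666; 2: 0.301895; 3: 0.153704.
By total probability, P(X > 10.3) = 0.34·0.360666 + 0.32·0.301895 + 0.34·0.153704 = 0.271492.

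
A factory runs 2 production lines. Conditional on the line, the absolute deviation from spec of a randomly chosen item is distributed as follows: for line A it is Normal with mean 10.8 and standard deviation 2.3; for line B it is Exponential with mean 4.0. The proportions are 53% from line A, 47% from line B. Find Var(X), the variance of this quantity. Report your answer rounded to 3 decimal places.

21.842

Per component, A: μ=10.8, E[X²]=121.93; B: μ=4, E[X²]=32.
E[X] = 0.53·10.8 + 0.47·4 = 7.604.
E[X²] = 0.53·121.93 + 0.47·32 = 79.6629.
Var(X) = E[X²] − (E[X])² = 79.6629 − 57.8208 = 21.8421.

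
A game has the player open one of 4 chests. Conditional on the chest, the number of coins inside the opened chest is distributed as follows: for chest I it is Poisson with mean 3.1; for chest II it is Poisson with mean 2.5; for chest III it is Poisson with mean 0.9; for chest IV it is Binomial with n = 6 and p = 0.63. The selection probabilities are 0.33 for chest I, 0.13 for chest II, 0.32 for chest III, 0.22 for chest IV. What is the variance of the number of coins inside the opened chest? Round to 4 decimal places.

3.2411

Per component, I: μ=3.1, E[X²]=12.71; II: μ=2.5, E[X²]=8.75; III: μ=0.9, E[X²]=1.71; IV: μ=3.78, E[X²]=15.687.
E[X] = 0.33·3.1 + 0.13·2.5 + 0.32·0.9 + 0.22·3.78 = 2.4676.
E[X²] = 0.33·12.71 + 0.13·8.75 + 0.32·1.71 + 0.22·15.687 = 9.33014.
Var(X) = E[X²] − (E[X])² = 9.33014 − 6.08905 = 3.24109.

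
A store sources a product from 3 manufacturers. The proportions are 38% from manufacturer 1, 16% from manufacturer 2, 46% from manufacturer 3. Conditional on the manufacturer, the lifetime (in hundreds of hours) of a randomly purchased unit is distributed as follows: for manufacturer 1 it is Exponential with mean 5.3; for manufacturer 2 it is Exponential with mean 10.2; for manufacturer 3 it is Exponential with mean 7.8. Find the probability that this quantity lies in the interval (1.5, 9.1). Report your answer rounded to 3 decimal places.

Conditional on each manufacturer, P(1.5 < X < 9.1): 1: 0.573898; 2: 0.453472; 3: 0.51365.
By total probability, P(1.5 < X < 9.1) = 0.38·0.573898 + 0.16·0.453472 + 0.46·0.51365 = 0.526916.

0.527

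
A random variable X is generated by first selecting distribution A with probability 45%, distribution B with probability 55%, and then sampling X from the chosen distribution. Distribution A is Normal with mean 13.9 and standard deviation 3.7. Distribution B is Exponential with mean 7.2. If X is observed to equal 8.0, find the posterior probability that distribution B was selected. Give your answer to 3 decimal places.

0.649

Likelihoods f(8.0 | ·): A: 0.0302386; B: 0.0457212.
Posterior ∝ prior × likelihood. Numerator for B: 0.55·0.0457212 = 0.0251467.
Normalizing constant: 0.45·0.0302386 + 0.55·0.0457212 = 0.038754.
P(B | observation) = 0.0251467 / 0.038754 = 0.648879.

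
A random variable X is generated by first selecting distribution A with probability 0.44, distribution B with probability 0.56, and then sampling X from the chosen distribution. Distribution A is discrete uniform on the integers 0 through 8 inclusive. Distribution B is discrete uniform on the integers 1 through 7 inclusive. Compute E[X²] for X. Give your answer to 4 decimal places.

For each component E[X²] = Var + (mean)², giving A: 22.6667; B: 20.
Overall E[X²] = 0.44·22.6667 + 0.56·20 = 21.1733.

21.1733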